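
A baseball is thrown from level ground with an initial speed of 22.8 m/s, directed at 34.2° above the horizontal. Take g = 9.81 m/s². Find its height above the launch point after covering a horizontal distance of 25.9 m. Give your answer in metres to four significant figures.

Horizontal component vₓ = 22.80 cos 34.2° = 18.86 m/s; vertical v_y0 = 22.80 sin 34.2° = 12.82 m/s.
At x = 25.9 m, t = x/vₓ = 25.9/18.86 = 1.373 s.
Height: y = v_y0 t − ½ g t² = 12.82 × 1.373 − 4.905 × 1.373² = 17.60 − 9.253 = 8.349 m.

8.349 m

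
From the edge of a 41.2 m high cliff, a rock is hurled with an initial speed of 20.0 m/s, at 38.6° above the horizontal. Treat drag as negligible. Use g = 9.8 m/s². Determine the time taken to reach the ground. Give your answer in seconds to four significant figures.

4.440 s

Components: vₓ = 20.00 cos 38.6° = 15.63 m/s, v_y0 = 20.00 sin 38.6° = 12.48 m/s.
The projectile lands when y = 41.2 + (12.48) t − ½·9.80·t² = 0. Positive root: t = (12.48 + √(12.48² + 2·9.80·41.2)) / 9.80 = (12.48 + 31.04) / 9.80 = 4.440 s.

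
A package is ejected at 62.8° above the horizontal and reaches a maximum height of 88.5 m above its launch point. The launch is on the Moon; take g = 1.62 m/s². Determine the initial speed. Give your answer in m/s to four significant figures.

At the peak v_y = 0, so v_y0 = √(2gH) = √(2 × 1.62 × 88.5) = 16.93 m/s.
v_y0 = v₀ sin θ ⇒ v₀ = 16.93 / sin 62.8° = 19.04 m/s.

19.04 m/s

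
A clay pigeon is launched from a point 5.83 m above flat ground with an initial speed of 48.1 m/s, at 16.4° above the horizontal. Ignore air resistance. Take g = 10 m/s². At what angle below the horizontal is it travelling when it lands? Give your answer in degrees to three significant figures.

20.6°

Horizontal component vₓ = 48.10 cos 16.4° = 46.14 m/s; vertical v_y0 = 48.10 sin 16.4° = 13.58 m/s.
The projectile lands when y = 5.83 + (13.58) t − ½·10.0·t² = 0. Positive root: t = (13.58 + √(13.58² + 2·10.0·5.83)) / 10.0 = (13.58 + 17.35) / 10.0 = 3.093 s.
At impact: v_y = v_y0 − g t = −17.35 m/s; vₓ = 46.14 m/s.
Angle below horizontal: arctan(|v_y|/vₓ) = arctan(17.35/46.14) = 20.61°.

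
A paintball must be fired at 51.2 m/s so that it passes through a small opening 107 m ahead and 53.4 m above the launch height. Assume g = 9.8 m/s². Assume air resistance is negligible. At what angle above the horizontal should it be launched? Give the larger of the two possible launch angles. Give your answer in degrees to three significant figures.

Trajectory: y = x tanθ − g x² (1 + tan²θ)/(2v₀²). With x = 107, y = 53.4, v₀ = 51.2, g = 9.80:
21.40 tan²θ − 107 tanθ + (74.80) = 0.
tanθ = [107 ± √(107² − 4 × 21.40 × (74.80))] / (2 × 21.40) = (107 ± 71.03) / 42.80, giving tanθ = 0.8403 or 4.160.
θ = 40.04° or 76.48°; the larger is 76.48°.

76.5°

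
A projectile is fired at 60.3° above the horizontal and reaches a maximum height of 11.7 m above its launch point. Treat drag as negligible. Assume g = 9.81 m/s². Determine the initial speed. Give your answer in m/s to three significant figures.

17.4 m/s

At the peak v_y = 0, so v_y0 = √(2gH) = √(2 × 9.81 × 11.7) = 15.15 m/s.
v_y0 = v₀ sin θ ⇒ v₀ = 15.15 / sin 60.3° = 17.44 m/s.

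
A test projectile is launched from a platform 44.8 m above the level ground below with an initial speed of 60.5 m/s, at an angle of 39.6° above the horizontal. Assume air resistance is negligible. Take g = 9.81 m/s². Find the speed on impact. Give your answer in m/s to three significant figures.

67.4 m/s

vₓ = 60.50 cos 39.6° = 46.62 m/s; v_y0 = 60.50 sin 39.6° = 38.56 m/s.
Vertical motion (up positive, ground at y = 0): 4.905 t² − (38.56) t − 44.8 = 0, so t = (38.56 + √(38.56² + 2·9.81·44.8)) / 9.81 = (38.56 + 48.64) / 9.81 = 8.890 s.
Vertical velocity at impact: v_y = v_y0 − g t = 38.56 − 9.81 × 8.890 = −48.64 m/s.
Speed: |v| = √(vₓ² + v_y²) = √(46.62² + 48.64²) = 67.37 m/s.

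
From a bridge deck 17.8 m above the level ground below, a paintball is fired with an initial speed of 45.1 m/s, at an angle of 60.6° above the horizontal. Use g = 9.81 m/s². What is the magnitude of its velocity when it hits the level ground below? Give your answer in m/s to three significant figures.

vₓ = 45.10 cos 60.6° = 22.14 m/s; v_y0 = 45.10 sin 60.6° = 39.29 m/s.
The projectile lands when y = 17.8 + (39.29) t − ½·9.81·t² = 0. Positive root: t = (39.29 + √(39.29² + 2·9.81·17.8)) / 9.81 = (39.29 + 43.51) / 9.81 = 8.440 s.
Vertical velocity at impact: v_y = v_y0 − g t = 39.29 − 9.81 × 8.440 = −43.51 m/s.
Speed: |v| = √(vₓ² + v_y²) = √(22.14² + 43.51²) = 48.82 m/s.

48.8 m/s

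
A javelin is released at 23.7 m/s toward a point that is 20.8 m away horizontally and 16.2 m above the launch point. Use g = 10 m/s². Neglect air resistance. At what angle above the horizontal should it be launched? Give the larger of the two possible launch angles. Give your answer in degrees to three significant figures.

Trajectory: y = x tanθ − g x² (1 + tan²θ)/(2v₀²). With x = 20.8, y = 16.2, v₀ = 23.7, g = 10.0:
3.851 tan²θ − 20.8 tanθ + (20.05) = 0.
tanθ = [20.8 ± √(20.8² − 4 × 3.851 × (20.05))] / (2 × 3.851) = (20.8 ± 11.12) / 7.702, giving tanθ = 1.256 or 4.145.
θ = 51.48° or 76.44°; the larger is 76.44°.

76.4°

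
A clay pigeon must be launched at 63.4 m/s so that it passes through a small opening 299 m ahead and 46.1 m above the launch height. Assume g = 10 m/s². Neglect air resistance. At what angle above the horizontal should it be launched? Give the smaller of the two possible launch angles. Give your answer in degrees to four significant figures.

35.67°

Trajectory: y = x tanθ − g x² (1 + tan²θ)/(2v₀²). With x = 299, y = 46.1, v₀ = 63.4, g = 10.0:
111.2 tan²θ − 299 tanθ + (157.3) = 0.
tanθ = [299 ± √(299² − 4 × 111.2 × (157.3))] / (2 × 111.2) = (299 ± 139.4) / 222.4, giving tanθ = 0.7177 or 1.971.
θ = 35.67° or 63.10°; the smaller is 35.67°.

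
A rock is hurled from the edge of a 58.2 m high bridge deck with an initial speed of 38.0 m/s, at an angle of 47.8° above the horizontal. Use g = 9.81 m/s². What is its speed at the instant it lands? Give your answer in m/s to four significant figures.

vₓ = 38.00 cos 47.8° = 25.53 m/s; v_y0 = 38.00 sin 47.8° = 28.15 m/s.
Vertical motion (up positive, ground at y = 0): 4.905 t² − (28.15) t − 58.2 = 0, so t = (28.15 + √(28.15² + 2·9.81·58.2)) / 9.81 = (28.15 + 43.98) / 9.81 = 7.353 s.
Vertical velocity at impact: v_y = v_y0 − g t = 28.15 − 9.81 × 7.353 = −43.98 m/s.
Speed: |v| = √(vₓ² + v_y²) = √(25.53² + 43.98²) = 50.85 m/s.

50.85 m/s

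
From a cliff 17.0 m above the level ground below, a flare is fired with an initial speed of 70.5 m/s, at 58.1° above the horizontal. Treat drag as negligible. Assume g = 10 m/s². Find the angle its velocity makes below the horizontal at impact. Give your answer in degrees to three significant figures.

vₓ = 70.50 cos 58.1° = 37.25 m/s; v_y0 = 70.50 sin 58.1° = 59.85 m/s.
With up positive and y = 0 at the ground: y(t) = 17.0 + (59.85) t − 5.000 t². Setting y = 0 and taking the positive root: t = [59.85 + √(59.85² + 2·10.0·17.0)] / 10.0 = (59.85 + 62.63) / 10.0 = 12.25 s.
At impact: v_y = v_y0 − g t = −62.63 m/s; vₓ = 37.25 m/s.
Angle below horizontal: arctan(|v_y|/vₓ) = arctan(62.63/37.25) = 59.25°.

59.3°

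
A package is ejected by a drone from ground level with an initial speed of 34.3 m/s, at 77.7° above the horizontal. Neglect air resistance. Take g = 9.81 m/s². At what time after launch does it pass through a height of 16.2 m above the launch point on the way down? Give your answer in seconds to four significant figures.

Components: vₓ = 34.30 cos 77.7° = 7.307 m/s, v_y0 = 34.30 sin 77.7° = 33.51 m/s.
Height y(t) = 33.51 t − 4.905 t² = 16.2 gives 4.905 t² − 33.51 t + 16.2 = 0.
Quadratic formula: t = (33.51 ± √805.25) / 9.81 = (33.51 ± 28.38) / 9.81 → t = 0.5235 s or 6.309 s.
The descending-branch root is 6.309 s.

6.309 s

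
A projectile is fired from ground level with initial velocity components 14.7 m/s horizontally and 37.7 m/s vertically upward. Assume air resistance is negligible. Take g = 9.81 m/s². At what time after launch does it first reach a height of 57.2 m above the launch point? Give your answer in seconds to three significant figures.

2.08 s

Require v_y0 t − ½ g t² = 57.2, i.e. 4.905 t² − 37.70 t + 57.2 = 0.
Quadratic formula: t = (37.70 ± √299.03) / 9.81 = (37.70 ± 17.29) / 9.81 → t = 2.080 s or 5.606 s.
The first (ascending) time is 2.080 s.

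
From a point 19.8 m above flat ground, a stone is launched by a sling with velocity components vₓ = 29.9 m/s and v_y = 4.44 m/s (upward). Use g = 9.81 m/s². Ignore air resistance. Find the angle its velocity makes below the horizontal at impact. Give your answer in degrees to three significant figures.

34.0°

The projectile lands when y = 19.8 + (4.440) t − ½·9.81·t² = 0. Positive root: t = (4.440 + √(4.440² + 2·9.81·19.8)) / 9.81 = (4.440 + 20.20) / 9.81 = 2.512 s.
At impact: v_y = v_y0 − g t = −20.20 m/s; vₓ = 29.90 m/s.
Angle below horizontal: arctan(|v_y|/vₓ) = arctan(20.20/29.90) = 34.05°.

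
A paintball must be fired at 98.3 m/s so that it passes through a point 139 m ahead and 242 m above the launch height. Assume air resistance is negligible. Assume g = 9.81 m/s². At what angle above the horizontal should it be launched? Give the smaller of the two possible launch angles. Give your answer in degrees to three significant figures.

64.9°

Trajectory: y = x tanθ − g x² (1 + tan²θ)/(2v₀²). With x = 139, y = 242, v₀ = 98.3, g = 9.81:
9.808 tan²θ − 139 tanθ + (251.8) = 0.
tanθ = [139 ± √(139² − 4 × 9.808 × (251.8))] / (2 × 9.808) = (139 ± 97.17) / 19.62, giving tanθ = 2.132 or 12.04.
θ = 64.88° or 85.25°; the smaller is 64.88°.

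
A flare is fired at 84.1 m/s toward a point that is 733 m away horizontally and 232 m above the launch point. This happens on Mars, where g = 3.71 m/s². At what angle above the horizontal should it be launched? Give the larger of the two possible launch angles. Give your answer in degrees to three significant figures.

77.8°

Trajectory: y = x tanθ − g x² (1 + tan²θ)/(2v₀²). With x = 733, y = 232, v₀ = 84.1, g = 3.71:
140.9 tan²θ − 733 tanθ + (372.9) = 0.
tanθ = [733 ± √(733² − 4 × 140.9 × (372.9))] / (2 × 140.9) = (733 ± 571.9) / 281.8, giving tanθ = 0.5716 or 4.630.
θ = 29.75° or 77.81°; the larger is 77.81°.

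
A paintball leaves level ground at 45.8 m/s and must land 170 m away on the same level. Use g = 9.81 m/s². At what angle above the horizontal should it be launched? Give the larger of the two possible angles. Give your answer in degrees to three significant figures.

From R = (v₀²/g) sin 2θ: sin 2θ = 9.81 × 170 / 2097.6 = 0.7950.
2θ = 52.66° or 180° − 52.66° = 127.3°, so θ = 26.33° or 63.67°.
The larger angle is 63.67°.

63.7°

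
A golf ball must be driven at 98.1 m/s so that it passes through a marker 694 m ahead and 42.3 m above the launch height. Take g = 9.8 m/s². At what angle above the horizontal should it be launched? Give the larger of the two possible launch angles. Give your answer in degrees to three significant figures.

Trajectory: y = x tanθ − g x² (1 + tan²θ)/(2v₀²). With x = 694, y = 42.3, v₀ = 98.1, g = 9.80:
245.2 tan²θ − 694 tanθ + (287.5) = 0.
tanθ = [694 ± √(694² − 4 × 245.2 × (287.5))] / (2 × 245.2) = (694 ± 446.8) / 490.5, giving tanθ = 0.5041 or 2.326.
θ = 26.75° or 66.73°; the larger is 66.73°.

66.7°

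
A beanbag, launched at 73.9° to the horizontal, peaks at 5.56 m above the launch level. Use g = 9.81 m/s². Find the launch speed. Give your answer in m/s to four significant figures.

At the peak v_y = 0, so v_y0 = √(2gH) = √(2 × 9.81 × 5.56) = 10.44 m/s.
v_y0 = v₀ sin θ ⇒ v₀ = 10.44 / sin 73.9° = 10.87 m/s.

10.87 m/s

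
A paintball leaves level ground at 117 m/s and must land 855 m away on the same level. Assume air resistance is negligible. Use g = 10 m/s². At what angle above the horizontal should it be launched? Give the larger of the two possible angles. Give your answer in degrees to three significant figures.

Level-ground range R = v₀² sin(2θ)/g ⇒ sin(2θ) = gR/v₀² = 10.0 × 855 / 117² = 0.6246.
2θ = 38.65° or 180° − 38.65° = 141.3°, so θ = 19.33° or 70.67°.
The larger angle is 70.67°.

70.7°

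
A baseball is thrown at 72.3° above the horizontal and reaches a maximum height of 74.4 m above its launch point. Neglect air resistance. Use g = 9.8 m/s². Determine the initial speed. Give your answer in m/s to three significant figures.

At the peak v_y = 0, so v_y0 = √(2gH) = √(2 × 9.80 × 74.4) = 38.19 m/s.
v_y0 = v₀ sin θ ⇒ v₀ = 38.19 / sin 72.3° = 40.08 m/s.

40.1 m/s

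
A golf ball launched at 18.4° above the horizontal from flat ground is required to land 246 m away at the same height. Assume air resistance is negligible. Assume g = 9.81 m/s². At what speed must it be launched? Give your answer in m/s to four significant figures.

From R = (v₀² / g) sin 2θ: v₀ = √(gR / sin 2θ).
v₀ = √(9.81 × 246 / sin 36.80°) = √(2413 / 0.5990) = √4028.7 = 63.47 m/s.

63.47 m/s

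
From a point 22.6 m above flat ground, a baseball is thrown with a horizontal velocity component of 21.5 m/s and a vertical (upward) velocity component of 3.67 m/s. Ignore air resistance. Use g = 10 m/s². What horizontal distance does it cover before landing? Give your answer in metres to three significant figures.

With up positive and y = 0 at the ground: y(t) = 22.6 + (3.670) t − 5.000 t². Setting y = 0 and taking the positive root: t = [3.670 + √(3.670² + 2·10.0·22.6)] / 10.0 = (3.670 + 21.57) / 10.0 = 2.524 s.
Horizontal distance: R = vₓ t = 21.50 × 2.524 = 54.28 m.

54.3 m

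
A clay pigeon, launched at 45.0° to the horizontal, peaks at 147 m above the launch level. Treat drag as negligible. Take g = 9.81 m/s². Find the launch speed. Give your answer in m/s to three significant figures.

75.9 m/s

At the peak v_y = 0, so v_y0 = √(2gH) = √(2 × 9.81 × 147) = 53.70 m/s.
v_y0 = v₀ sin θ ⇒ v₀ = 53.70 / sin 45.0° = 75.95 m/s.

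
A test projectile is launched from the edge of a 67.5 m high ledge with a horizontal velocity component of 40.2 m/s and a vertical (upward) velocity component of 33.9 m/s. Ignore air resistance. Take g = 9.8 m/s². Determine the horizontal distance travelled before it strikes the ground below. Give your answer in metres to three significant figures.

The projectile lands when y = 67.5 + (33.90) t − ½·9.80·t² = 0. Positive root: t = (33.90 + √(33.90² + 2·9.80·67.5)) / 9.80 = (33.90 + 49.72) / 9.80 = 8.533 s.
Horizontal distance: R = vₓ t = 40.20 × 8.533 = 343.0 m.

343 m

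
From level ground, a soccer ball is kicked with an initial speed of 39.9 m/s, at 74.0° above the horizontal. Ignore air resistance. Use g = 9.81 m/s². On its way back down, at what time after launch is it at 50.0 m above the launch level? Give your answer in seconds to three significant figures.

Horizontal component vₓ = 39.90 cos 74.0° = 11.00 m/s; vertical v_y0 = 39.90 sin 74.0° = 38.35 m/s.
Require v_y0 t − ½ g t² = 50.0, i.e. 4.905 t² − 38.35 t + 50.0 = 0.
Quadratic formula: t = (38.35 ± √490.06) / 9.81 = (38.35 ± 22.14) / 9.81 → t = 1.653 s or 6.166 s.
The descending-branch root is 6.166 s.

6.17 s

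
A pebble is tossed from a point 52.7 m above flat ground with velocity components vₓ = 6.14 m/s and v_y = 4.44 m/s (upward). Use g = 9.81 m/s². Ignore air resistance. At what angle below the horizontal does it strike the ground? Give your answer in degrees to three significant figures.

With up positive and y = 0 at the ground: y(t) = 52.7 + (4.440) t − 4.905 t². Setting y = 0 and taking the positive root: t = [4.440 + √(4.440² + 2·9.81·52.7)] / 9.81 = (4.440 + 32.46) / 9.81 = 3.762 s.
At impact: v_y = v_y0 − g t = −32.46 m/s; vₓ = 6.140 m/s.
Angle below horizontal: arctan(|v_y|/vₓ) = arctan(32.46/6.140) = 79.29°.

79.3°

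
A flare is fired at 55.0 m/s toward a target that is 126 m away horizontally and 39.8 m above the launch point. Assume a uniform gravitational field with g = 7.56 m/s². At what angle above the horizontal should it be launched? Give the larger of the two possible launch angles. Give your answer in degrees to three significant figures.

80.3°

Trajectory: y = x tanθ − g x² (1 + tan²θ)/(2v₀²). With x = 126, y = 39.8, v₀ = 55.0, g = 7.56:
19.84 tan²θ − 126 tanθ + (59.64) = 0.
tanθ = [126 ± √(126² − 4 × 19.84 × (59.64))] / (2 × 19.84) = (126 ± 105.6) / 39.68, giving tanθ = 0.5151 or 5.836.
θ = 27.25° or 80.28°; the larger is 80.28°.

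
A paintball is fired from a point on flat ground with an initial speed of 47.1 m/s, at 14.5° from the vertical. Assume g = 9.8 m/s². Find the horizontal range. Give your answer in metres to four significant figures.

109.7 m

vₓ = 47.10 sin 14.5° = 11.79 m/s; v_y0 = 47.10 cos 14.5° = 45.60 m/s.
Time aloft: T = 2 v_y0 / g = 2 × 45.60 / 9.80 = 9.306 s.
Range: R = vₓ T = 11.79 × 9.306 = 109.7 m.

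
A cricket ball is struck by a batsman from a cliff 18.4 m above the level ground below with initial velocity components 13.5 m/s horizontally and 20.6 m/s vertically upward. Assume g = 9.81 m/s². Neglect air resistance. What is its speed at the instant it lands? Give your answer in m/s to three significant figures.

With up positive and y = 0 at the ground: y(t) = 18.4 + (20.60) t − 4.905 t². Setting y = 0 and taking the positive root: t = [20.60 + √(20.60² + 2·9.81·18.4)] / 9.81 = (20.60 + 28.02) / 9.81 = 4.957 s.
Vertical velocity at impact: v_y = v_y0 − g t = 20.60 − 9.81 × 4.957 = −28.02 m/s.
Speed: |v| = √(vₓ² + v_y²) = √(13.50² + 28.02²) = 31.11 m/s.

31.1 m/s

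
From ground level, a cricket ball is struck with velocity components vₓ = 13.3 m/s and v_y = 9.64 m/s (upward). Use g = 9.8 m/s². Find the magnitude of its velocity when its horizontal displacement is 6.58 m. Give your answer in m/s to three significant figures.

14.1 m/s

x = vₓ t ⇒ t = 6.58/13.30 = 0.4947 s.
Vertical velocity there: v_y = v_y0 − g t = 9.640 − 9.80 × 0.4947 = 4.792 m/s.
Speed: √(vₓ² + v_y²) = √(13.30² + 4.792²) = 14.14 m/s.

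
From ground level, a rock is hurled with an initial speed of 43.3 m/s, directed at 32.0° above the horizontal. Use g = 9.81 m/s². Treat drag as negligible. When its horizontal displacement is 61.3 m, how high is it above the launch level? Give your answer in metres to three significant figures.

Horizontal component vₓ = 43.30 cos 32.0° = 36.72 m/s; vertical v_y0 = 43.30 sin 32.0° = 22.95 m/s.
At x = 61.3 m, t = x/vₓ = 61.3/36.72 = 1.669 s.
Height: y = v_y0 t − ½ g t² = 22.95 × 1.669 − 4.905 × 1.669² = 38.30 − 13.67 = 24.64 m.

24.6 m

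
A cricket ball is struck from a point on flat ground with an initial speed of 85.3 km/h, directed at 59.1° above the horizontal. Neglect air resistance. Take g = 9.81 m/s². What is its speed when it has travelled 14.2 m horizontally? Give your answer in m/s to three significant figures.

15.1 m/s

Convert: 85.3 km/h = 85.3/3.6 = 23.69 m/s.
vₓ = 23.69 cos 59.1° = 12.17 m/s; v_y0 = 23.69 sin 59.1° = 20.33 m/s.
x = vₓ t ⇒ t = 14.2/12.17 = 1.167 s.
Vertical velocity there: v_y = v_y0 − g t = 20.33 − 9.81 × 1.167 = 8.883 m/s.
Speed: √(vₓ² + v_y²) = √(12.17² + 8.883²) = 15.07 m/s.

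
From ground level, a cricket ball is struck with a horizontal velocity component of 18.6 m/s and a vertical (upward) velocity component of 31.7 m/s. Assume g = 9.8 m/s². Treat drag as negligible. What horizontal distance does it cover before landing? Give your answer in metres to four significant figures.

Time aloft: T = 2 v_y0 / g = 2 × 31.70 / 9.80 = 6.469 s.
Range: R = vₓ T = 18.60 × 6.469 = 120.3 m.

120.3 m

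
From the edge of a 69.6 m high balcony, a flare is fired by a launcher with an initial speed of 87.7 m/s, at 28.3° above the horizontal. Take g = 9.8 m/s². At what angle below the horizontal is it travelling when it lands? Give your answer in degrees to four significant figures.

35.76°

Resolve: vₓ = 87.70 cos 28.3° = 77.22 m/s and v_y0 = 87.70 sin 28.3° = 41.58 m/s.
Vertical motion (up positive, ground at y = 0): 4.900 t² − (41.58) t − 69.6 = 0, so t = (41.58 + √(41.58² + 2·9.80·69.6)) / 9.80 = (41.58 + 55.61) / 9.80 = 9.917 s.
At impact: v_y = v_y0 − g t = −55.61 m/s; vₓ = 77.22 m/s.
Angle below horizontal: arctan(|v_y|/vₓ) = arctan(55.61/77.22) = 35.76°.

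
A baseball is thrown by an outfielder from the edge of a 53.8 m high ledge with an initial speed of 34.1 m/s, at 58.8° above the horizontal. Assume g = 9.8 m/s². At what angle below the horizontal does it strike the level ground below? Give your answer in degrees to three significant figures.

vₓ = 34.10 cos 58.8° = 17.66 m/s; v_y0 = 34.10 sin 58.8° = 29.17 m/s.
The projectile lands when y = 53.8 + (29.17) t − ½·9.80·t² = 0. Positive root: t = (29.17 + √(29.17² + 2·9.80·53.8)) / 9.80 = (29.17 + 43.65) / 9.80 = 7.430 s.
At impact: v_y = v_y0 − g t = −43.65 m/s; vₓ = 17.66 m/s.
Angle below horizontal: arctan(|v_y|/vₓ) = arctan(43.65/17.66) = 67.97°.

68.0°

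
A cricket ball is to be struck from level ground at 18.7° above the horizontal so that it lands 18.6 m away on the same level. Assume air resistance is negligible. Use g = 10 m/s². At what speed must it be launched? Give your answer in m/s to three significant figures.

17.5 m/s

From R = (v₀² / g) sin 2θ: v₀ = √(gR / sin 2θ).
v₀ = √(10.0 × 18.6 / sin 37.40°) = √(186.0 / 0.6074) = √306.24 = 17.50 m/s.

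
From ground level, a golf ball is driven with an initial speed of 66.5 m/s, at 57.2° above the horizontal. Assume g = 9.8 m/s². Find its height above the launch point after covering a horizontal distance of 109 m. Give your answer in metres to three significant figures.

Components: vₓ = 66.50 cos 57.2° = 36.02 m/s, v_y0 = 66.50 sin 57.2° = 55.90 m/s.
x = vₓ t ⇒ t = 109/36.02 = 3.026 s.
Height: y = v_y0 t − ½ g t² = 55.90 × 3.026 − 4.900 × 3.026² = 169.1 − 44.86 = 124.3 m.

124 m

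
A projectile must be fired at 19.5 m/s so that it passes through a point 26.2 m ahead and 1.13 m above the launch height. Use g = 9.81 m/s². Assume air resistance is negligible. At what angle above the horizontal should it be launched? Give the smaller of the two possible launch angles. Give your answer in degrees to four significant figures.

Trajectory: y = x tanθ − g x² (1 + tan²θ)/(2v₀²). With x = 26.2, y = 1.13, v₀ = 19.5, g = 9.81:
8.855 tan²θ − 26.2 tanθ + (9.985) = 0.
tanθ = [26.2 ± √(26.2² − 4 × 8.855 × (9.985))] / (2 × 8.855) = (26.2 ± 18.24) / 17.71, giving tanθ = 0.4493 or 2.510.
θ = 24.20° or 68.27°; the smaller is 24.20°.

24.20°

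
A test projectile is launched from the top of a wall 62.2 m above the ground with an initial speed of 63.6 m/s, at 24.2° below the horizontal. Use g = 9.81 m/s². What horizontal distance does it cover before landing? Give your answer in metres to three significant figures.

104 m

Components: vₓ = 63.60 cos 24.2° = 58.01 m/s, v_y0 = −26.07 m/s (downward).
With up positive and y = 0 at the ground: y(t) = 62.2 + (−26.07) t − 4.905 t². Setting y = 0 and taking the positive root: t = [−26.07 + √(26.07² + 2·9.81·62.2)] / 9.81 = (−26.07 + 43.59) / 9.81 = 1.786 s.
Horizontal distance: R = vₓ t = 58.01 × 1.786 = 103.6 m.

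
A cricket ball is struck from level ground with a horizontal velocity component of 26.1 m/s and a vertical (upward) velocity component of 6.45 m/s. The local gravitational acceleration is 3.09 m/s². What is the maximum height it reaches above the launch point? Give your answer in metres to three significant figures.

Maximum height: H = v_y0² / (2g) = 6.450² / (2 × 3.09) = 6.732 m.

6.73 m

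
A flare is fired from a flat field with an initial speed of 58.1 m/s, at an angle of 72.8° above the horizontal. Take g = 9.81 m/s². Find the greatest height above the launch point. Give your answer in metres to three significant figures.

157 m

Resolve: vₓ = 58.10 cos 72.8° = 17.18 m/s and v_y0 = 58.10 sin 72.8° = 55.50 m/s.
Peak height H = v_y0² / (2g) = 3080.4 / 19.62 = 157.0 m.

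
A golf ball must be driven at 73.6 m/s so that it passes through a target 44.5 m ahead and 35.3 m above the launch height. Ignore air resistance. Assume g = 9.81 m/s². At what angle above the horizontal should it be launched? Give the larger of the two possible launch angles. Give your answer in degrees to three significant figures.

Trajectory: y = x tanθ − g x² (1 + tan²θ)/(2v₀²). With x = 44.5, y = 35.3, v₀ = 73.6, g = 9.81:
1.793 tan²θ − 44.5 tanθ + (37.09) = 0.
tanθ = [44.5 ± √(44.5² − 4 × 1.793 × (37.09))] / (2 × 1.793) = (44.5 ± 41.40) / 3.586, giving tanθ = 0.8636 or 23.95.
θ = 40.81° or 87.61°; the larger is 87.61°.

87.6°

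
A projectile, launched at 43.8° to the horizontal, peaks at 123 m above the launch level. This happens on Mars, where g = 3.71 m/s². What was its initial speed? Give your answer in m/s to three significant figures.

43.6 m/s

At the peak v_y = 0, so v_y0 = √(2gH) = √(2 × 3.71 × 123) = 30.21 m/s.
v_y0 = v₀ sin θ ⇒ v₀ = 30.21 / sin 43.8° = 43.65 m/s.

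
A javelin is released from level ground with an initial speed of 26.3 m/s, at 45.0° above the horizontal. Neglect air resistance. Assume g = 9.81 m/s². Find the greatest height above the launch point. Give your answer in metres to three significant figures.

vₓ = 26.30 cos 45.0° = 18.60 m/s; v_y0 = 26.30 sin 45.0° = 18.60 m/s.
Maximum height: H = v_y0² / (2g) = 18.60² / (2 × 9.81) = 17.63 m.

17.6 m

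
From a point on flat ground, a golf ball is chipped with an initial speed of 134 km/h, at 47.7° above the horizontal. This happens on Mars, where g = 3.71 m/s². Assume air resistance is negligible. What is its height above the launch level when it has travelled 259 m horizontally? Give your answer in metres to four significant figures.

Convert: 134 km/h = 134/3.6 = 37.22 m/s.
Horizontal component vₓ = 37.22 cos 47.7° = 25.05 m/s; vertical v_y0 = 37.22 sin 47.7° = 27.53 m/s.
At x = 259 m, t = x/vₓ = 259/25.05 = 10.34 s.
Height: y = v_y0 t − ½ g t² = 27.53 × 10.34 − 1.855 × 10.34² = 284.6 − 198.3 = 86.35 m.

86.35 m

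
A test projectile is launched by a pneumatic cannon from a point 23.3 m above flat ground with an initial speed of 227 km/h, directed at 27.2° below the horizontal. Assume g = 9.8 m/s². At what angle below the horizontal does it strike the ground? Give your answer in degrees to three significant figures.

32.6°

Convert: 227 km/h = 227/3.6 = 63.06 m/s.
Resolve: vₓ = 63.06 cos 27.2° = 56.08 m/s and v_y0 = −28.82 m/s (downward).
The projectile lands when y = 23.3 + (−28.82) t − ½·9.80·t² = 0. Positive root: t = (−28.82 + √(28.82² + 2·9.80·23.3)) / 9.80 = (−28.82 + 35.88) / 9.80 = 0.7202 s.
At impact: v_y = v_y0 − g t = −35.88 m/s; vₓ = 56.08 m/s.
Angle below horizontal: arctan(|v_y|/vₓ) = arctan(35.88/56.08) = 32.61°.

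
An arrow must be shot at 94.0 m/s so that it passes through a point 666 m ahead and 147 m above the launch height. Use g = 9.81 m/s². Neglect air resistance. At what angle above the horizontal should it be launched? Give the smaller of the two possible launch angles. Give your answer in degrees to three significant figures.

Trajectory: y = x tanθ − g x² (1 + tan²θ)/(2v₀²). With x = 666, y = 147, v₀ = 94.0, g = 9.81:
246.2 tan²θ − 666 tanθ + (393.2) = 0.
tanθ = [666 ± √(666² − 4 × 246.2 × (393.2))] / (2 × 246.2) = (666 ± 237.2) / 492.4, giving tanθ = 0.8707 or 1.834.
θ = 41.05° or 61.40°; the smaller is 41.05°.

41.0°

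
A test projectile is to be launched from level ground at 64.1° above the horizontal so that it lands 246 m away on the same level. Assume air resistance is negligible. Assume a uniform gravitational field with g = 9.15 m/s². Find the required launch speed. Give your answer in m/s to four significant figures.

On level ground R = v₀² sin 2θ / g ⇒ v₀ = √(gR / sin 2θ).
v₀ = √(9.15 × 246 / sin 128.2°) = √(2251 / 0.7859) = √2864.3 = 53.52 m/s.

53.52 m/s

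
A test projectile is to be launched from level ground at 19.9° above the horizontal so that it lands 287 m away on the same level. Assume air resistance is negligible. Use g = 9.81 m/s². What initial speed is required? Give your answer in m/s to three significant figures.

66.3 m/s

Level-ground range: R = v₀² sin(2θ)/g, so v₀ = √(gR / sin 2θ).
v₀ = √(9.81 × 287 / sin 39.80°) = √(2815 / 0.6401) = √4398.4 = 66.32 m/s.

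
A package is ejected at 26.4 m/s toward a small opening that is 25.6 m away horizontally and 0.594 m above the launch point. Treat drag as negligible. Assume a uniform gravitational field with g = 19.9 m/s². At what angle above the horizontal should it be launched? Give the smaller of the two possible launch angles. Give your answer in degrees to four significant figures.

25.13°

Trajectory: y = x tanθ − g x² (1 + tan²θ)/(2v₀²). With x = 25.6, y = 0.594, v₀ = 26.4, g = 19.9:
9.356 tan²θ − 25.6 tanθ + (9.950) = 0.
tanθ = [25.6 ± √(25.6² − 4 × 9.356 × (9.950))] / (2 × 9.356) = (25.6 ± 16.82) / 18.71, giving tanθ = 0.4691 or 2.267.
θ = 25.13° or 66.20°; the smaller is 25.13°.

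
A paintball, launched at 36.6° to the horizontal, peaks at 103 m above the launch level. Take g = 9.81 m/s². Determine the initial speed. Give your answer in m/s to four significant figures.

At the peak v_y = 0, so v_y0 = √(2gH) = √(2 × 9.81 × 103) = 44.95 m/s.
v_y0 = v₀ sin θ ⇒ v₀ = 44.95 / sin 36.6° = 75.40 m/s.

75.40 m/s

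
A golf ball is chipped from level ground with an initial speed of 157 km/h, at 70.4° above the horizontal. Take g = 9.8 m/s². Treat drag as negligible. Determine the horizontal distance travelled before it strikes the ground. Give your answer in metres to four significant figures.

122.7 m

Convert: 157 km/h = 157/3.6 = 43.61 m/s.
Components: vₓ = 43.61 cos 70.4° = 14.63 m/s, v_y0 = 43.61 sin 70.4° = 41.08 m/s.
Time aloft: T = 2 v_y0 / g = 2 × 41.08 / 9.80 = 8.385 s.
Horizontal distance R = vₓ T = 14.63 × 8.385 = 122.7 m.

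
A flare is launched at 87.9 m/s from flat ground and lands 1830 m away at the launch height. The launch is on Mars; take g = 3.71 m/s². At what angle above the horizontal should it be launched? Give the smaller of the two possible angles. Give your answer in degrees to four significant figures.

From R = (v₀²/g) sin 2θ: sin 2θ = 3.71 × 1830 / 7726.4 = 0.8787.
2θ = 61.49° or 180° − 61.49° = 118.5°, so θ = 30.74° or 59.26°.
The smaller angle is 30.74°.

30.74°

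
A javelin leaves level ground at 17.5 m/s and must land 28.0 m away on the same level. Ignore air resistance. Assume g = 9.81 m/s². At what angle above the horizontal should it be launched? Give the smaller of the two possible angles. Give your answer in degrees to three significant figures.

31.9°

From R = (v₀²/g) sin 2θ: sin 2θ = 9.81 × 28.0 / 306.25 = 0.8969.
2θ = 63.76° or 180° − 63.76° = 116.2°, so θ = 31.88° or 58.12°.
The smaller angle is 31.88°.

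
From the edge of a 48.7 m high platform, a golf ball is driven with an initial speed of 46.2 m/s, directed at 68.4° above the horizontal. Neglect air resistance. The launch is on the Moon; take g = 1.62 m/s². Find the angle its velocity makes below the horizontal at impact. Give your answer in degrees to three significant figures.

69.2°

Resolve: vₓ = 46.20 cos 68.4° = 17.01 m/s and v_y0 = 46.20 sin 68.4° = 42.96 m/s.
The projectile lands when y = 48.7 + (42.96) t − ½·1.62·t² = 0. Positive root: t = (42.96 + √(42.96² + 2·1.62·48.7)) / 1.62 = (42.96 + 44.75) / 1.62 = 54.14 s.
At impact: v_y = v_y0 − g t = −44.75 m/s; vₓ = 17.01 m/s.
Angle below horizontal: arctan(|v_y|/vₓ) = arctan(44.75/17.01) = 69.19°.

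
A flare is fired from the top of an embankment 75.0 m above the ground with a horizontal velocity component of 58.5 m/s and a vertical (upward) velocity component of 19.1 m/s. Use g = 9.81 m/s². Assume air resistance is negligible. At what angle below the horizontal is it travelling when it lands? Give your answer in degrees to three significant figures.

36.2°

With up positive and y = 0 at the ground: y(t) = 75.0 + (19.10) t − 4.905 t². Setting y = 0 and taking the positive root: t = [19.10 + √(19.10² + 2·9.81·75.0)] / 9.81 = (19.10 + 42.85) / 9.81 = 6.315 s.
At impact: v_y = v_y0 − g t = −42.85 m/s; vₓ = 58.50 m/s.
Angle below horizontal: arctan(|v_y|/vₓ) = arctan(42.85/58.50) = 36.22°.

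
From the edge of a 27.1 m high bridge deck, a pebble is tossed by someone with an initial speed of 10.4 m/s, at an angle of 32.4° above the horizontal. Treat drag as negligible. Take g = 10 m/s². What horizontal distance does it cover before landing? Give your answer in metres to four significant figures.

vₓ = 10.40 cos 32.4° = 8.781 m/s; v_y0 = 10.40 sin 32.4° = 5.573 m/s.
The projectile lands when y = 27.1 + (5.573) t − ½·10.0·t² = 0. Positive root: t = (5.573 + √(5.573² + 2·10.0·27.1)) / 10.0 = (5.573 + 23.94) / 10.0 = 2.951 s.
Horizontal distance: R = vₓ t = 8.781 × 2.951 = 25.91 m.

25.91 m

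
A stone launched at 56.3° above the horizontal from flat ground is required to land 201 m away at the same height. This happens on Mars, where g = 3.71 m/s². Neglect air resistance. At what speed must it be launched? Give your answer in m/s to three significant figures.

28.4 m/s

From R = (v₀² / g) sin 2θ: v₀ = √(gR / sin 2θ).
v₀ = √(3.71 × 201 / sin 112.6°) = √(745.7 / 0.9232) = √807.74 = 28.42 m/s.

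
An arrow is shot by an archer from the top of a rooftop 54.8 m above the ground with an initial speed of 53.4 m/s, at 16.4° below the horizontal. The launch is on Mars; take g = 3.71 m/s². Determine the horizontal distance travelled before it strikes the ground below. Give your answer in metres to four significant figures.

Horizontal component vₓ = 53.40 cos 16.4° = 51.23 m/s; vertical v_y0 = −15.08 m/s (downward).
Vertical motion (up positive, ground at y = 0): 1.855 t² − (−15.08) t − 54.8 = 0, so t = (−15.08 + √(15.08² + 2·3.71·54.8)) / 3.71 = (−15.08 + 25.18) / 3.71 = 2.723 s.
Horizontal distance: R = vₓ t = 51.23 × 2.723 = 139.5 m.

139.5 m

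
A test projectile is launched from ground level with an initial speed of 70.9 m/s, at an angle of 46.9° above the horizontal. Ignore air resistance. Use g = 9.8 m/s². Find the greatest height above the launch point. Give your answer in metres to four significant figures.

136.7 m

vₓ = 70.90 cos 46.9° = 48.44 m/s; v_y0 = 70.90 sin 46.9° = 51.77 m/s.
Maximum height: H = v_y0² / (2g) = 51.77² / (2 × 9.80) = 136.7 m.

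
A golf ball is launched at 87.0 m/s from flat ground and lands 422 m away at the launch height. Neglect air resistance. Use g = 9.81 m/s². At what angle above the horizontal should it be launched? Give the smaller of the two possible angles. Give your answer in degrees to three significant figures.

From R = (v₀²/g) sin 2θ: sin 2θ = 9.81 × 422 / 7569.0 = 0.5469.
2θ = 33.16° or 180° − 33.16° = 146.8°, so θ = 16.58° or 73.42°.
The smaller angle is 16.58°.

16.6°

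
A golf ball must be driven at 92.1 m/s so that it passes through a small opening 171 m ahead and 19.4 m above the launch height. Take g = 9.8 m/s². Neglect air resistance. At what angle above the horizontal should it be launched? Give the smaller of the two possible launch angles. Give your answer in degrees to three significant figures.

12.2°

Trajectory: y = x tanθ − g x² (1 + tan²θ)/(2v₀²). With x = 171, y = 19.4, v₀ = 92.1, g = 9.80:
16.89 tan²θ − 171 tanθ + (36.29) = 0.
tanθ = [171 ± √(171² − 4 × 16.89 × (36.29))] / (2 × 16.89) = (171 ± 163.7) / 33.78, giving tanθ = 0.2169 or 9.907.
θ = 12.24° or 84.24°; the smaller is 12.24°.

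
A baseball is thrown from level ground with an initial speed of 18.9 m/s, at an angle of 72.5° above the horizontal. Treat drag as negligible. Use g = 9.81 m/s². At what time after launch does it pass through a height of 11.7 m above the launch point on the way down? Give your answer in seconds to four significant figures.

Resolve: vₓ = 18.90 cos 72.5° = 5.683 m/s and v_y0 = 18.90 sin 72.5° = 18.03 m/s.
Height y(t) = 18.03 t − 4.905 t² = 11.7 gives 4.905 t² − 18.03 t + 11.7 = 0.
Quadratic formula: t = (18.03 ± √95.356) / 9.81 = (18.03 ± 9.765) / 9.81 → t = 0.8420 s or 2.833 s.
The descending-branch root is 2.833 s.

2.833 s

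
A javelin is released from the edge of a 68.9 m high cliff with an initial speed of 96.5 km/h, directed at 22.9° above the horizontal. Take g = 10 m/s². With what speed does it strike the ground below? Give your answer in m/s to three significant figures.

Convert: 96.5 km/h = 96.5/3.6 = 26.81 m/s.
Horizontal component vₓ = 26.81 cos 22.9° = 24.69 m/s; vertical v_y0 = 26.81 sin 22.9° = 10.43 m/s.
With up positive and y = 0 at the ground: y(t) = 68.9 + (10.43) t − 5.000 t². Setting y = 0 and taking the positive root: t = [10.43 + √(10.43² + 2·10.0·68.9)] / 10.0 = (10.43 + 38.56) / 10.0 = 4.899 s.
Vertical velocity at impact: v_y = v_y0 − g t = 10.43 − 10.0 × 4.899 = −38.56 m/s.
Speed: |v| = √(vₓ² + v_y²) = √(24.69² + 38.56²) = 45.79 m/s.

45.8 m/s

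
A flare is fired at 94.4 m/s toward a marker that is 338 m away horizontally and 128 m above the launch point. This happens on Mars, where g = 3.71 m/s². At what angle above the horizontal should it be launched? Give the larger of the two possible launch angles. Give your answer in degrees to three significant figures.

Trajectory: y = x tanθ − g x² (1 + tan²θ)/(2v₀²). With x = 338, y = 128, v₀ = 94.4, g = 3.71:
23.78 tan²θ − 338 tanθ + (151.8) = 0.
tanθ = [338 ± √(338² − 4 × 23.78 × (151.8))] / (2 × 23.78) = (338 ± 315.9) / 47.56, giving tanθ = 0.4642 or 13.75.
θ = 24.90° or 85.84°; the larger is 85.84°.

85.8°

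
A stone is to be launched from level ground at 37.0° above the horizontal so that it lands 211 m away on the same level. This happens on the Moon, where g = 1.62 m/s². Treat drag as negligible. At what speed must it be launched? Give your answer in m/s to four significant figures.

From R = (v₀² / g) sin 2θ: v₀ = √(gR / sin 2θ).
v₀ = √(1.62 × 211 / sin 74.00°) = √(341.8 / 0.9613) = √355.60 = 18.86 m/s.

18.86 m/s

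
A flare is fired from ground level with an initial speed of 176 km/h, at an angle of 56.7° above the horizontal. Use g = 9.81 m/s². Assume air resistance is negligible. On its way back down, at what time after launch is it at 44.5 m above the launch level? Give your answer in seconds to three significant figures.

Convert: 176 km/h = 176/3.6 = 48.89 m/s.
Resolve: vₓ = 48.89 cos 56.7° = 26.84 m/s and v_y0 = 48.89 sin 56.7° = 40.86 m/s.
Set y = v_y0 t − ½ g t² = 44.5: 4.905 t² − 40.86 t + 44.5 = 0.
t = [40.86 ± √(40.86² − 2·9.81·44.5)] / 9.81 = (40.86 ± 28.22) / 9.81, so t = 1.288 s or t = 7.042 s.
The descending-branch root is 7.042 s.

7.04 s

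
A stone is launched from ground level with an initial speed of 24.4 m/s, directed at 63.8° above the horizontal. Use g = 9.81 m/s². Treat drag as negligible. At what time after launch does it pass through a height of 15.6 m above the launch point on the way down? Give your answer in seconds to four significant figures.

Resolve: vₓ = 24.40 cos 63.8° = 10.77 m/s and v_y0 = 24.40 sin 63.8° = 21.89 m/s.
Height y(t) = 21.89 t − 4.905 t² = 15.6 gives 4.905 t² − 21.89 t + 15.6 = 0.
Quadratic formula: t = (21.89 ± √173.24) / 9.81 = (21.89 ± 13.16) / 9.81 → t = 0.8900 s or 3.573 s.
The descending-branch root is 3.573 s.

3.573 s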